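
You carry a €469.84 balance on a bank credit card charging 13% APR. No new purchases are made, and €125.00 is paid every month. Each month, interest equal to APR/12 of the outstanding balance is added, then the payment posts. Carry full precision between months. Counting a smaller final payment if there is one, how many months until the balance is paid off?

Monthly rate r = 13%/12 = 1.08333% = 0.0108333.
Recurrence: B ← B·(1+r) − €125.00.
Month 1: interest €5.09; balance after payment €349.93.
Month 2: interest €3.79; balance after payment €228.72.
Month 3: interest €2.48; balance after payment €106.20.
Month 4: interest €1.15; balance after payment €0.00.

4 payments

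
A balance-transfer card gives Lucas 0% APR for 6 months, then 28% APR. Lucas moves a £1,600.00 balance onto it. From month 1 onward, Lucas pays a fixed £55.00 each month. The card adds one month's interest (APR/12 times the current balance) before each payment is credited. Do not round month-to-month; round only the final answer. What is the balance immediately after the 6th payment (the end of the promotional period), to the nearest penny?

Promo months 1–6 at r₀ = 0%/12 = 0; months 7+ at r₁ = 28%/12 = 0.0233333.
After month 6 (no interest yet): B = £1,600.00 − 6·£55.00 = £1,270.00.

£1,270.00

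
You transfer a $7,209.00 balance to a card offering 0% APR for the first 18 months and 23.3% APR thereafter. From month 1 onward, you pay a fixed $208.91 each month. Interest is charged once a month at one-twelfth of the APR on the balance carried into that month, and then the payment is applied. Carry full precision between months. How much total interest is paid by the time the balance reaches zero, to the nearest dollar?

Promo months 1–18 at r₀ = 0%/12 = 0; months 19+ at r₁ = 23.3%/12 = 0.0194167.
After month 18 (no interest yet): B = $7,209.00 − 18·$208.91 = $3,448.62.
Then at r₁ with $208.91/mo: n₂ = −ln(1 − r₁·B/P)/ln(1+r₁) ≈ 20.09 → 21 more payments.
Total paid = 38·$208.91 + $19.97 = $7,958.55; interest = $7,958.55 − $7,209.00 = $749.55.

$750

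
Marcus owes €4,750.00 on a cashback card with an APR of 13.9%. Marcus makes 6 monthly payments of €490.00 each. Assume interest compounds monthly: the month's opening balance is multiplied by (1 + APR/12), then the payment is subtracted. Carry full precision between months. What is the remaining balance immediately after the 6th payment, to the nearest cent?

€2,063.37

Monthly rate r = 13.9%/12 = 1.15833% = 0.0115833.
Each month: B ← B·(1+r) − €490.00.
Month 1: interest €55.02; balance after payment €4,315.02.
Month 2: interest €49.98; balance after payment €3,875.00.
Month 3: interest €44.89; balance after payment €3,429.89.
Month 4: interest €39.73; balance after payment €2,979.62.
Month 5: interest €34.51; balance after payment €2,524.13.
Month 6: interest €29.24; balance after payment €2,063.37.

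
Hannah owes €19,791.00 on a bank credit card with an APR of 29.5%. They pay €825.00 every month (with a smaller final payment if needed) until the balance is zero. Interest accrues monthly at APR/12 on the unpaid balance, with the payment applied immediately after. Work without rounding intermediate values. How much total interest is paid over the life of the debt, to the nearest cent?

€10,476.67

Monthly rate r = 29.5%/12 = 2.45833% = 0.0245833.
Payoff takes n = ⌈−ln(1 − rB₀/P)/ln(1+r)⌉ = ⌈36.685⌉ = 37 payments; the last is €567.67.
Total paid = 36·€825.00 + €567.67 = €30,267.67.
Total interest = total paid − principal = €30,267.67 − €19,791.00 = €10,476.67.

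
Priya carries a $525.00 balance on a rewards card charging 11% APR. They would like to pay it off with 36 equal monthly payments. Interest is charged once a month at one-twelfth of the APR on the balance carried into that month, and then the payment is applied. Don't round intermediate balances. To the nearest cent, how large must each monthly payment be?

Monthly rate r = 11%/12 = 0.916667% = 0.00916667.
Level-payment amortization: P = B₀·r / (1 − (1+r)^(−n)) = 525.00·0.00916667 / (1 − 1.00917^(−36)).
Denominator 1 − (1+r)^(−36) = 0.279994681.
P = 4.8125 / 0.279994681 ≈ 17.19.

$17.19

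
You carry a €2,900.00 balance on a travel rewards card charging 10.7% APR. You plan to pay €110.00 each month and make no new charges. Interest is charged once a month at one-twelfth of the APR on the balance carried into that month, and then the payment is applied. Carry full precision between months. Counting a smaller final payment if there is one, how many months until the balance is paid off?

31 months

Monthly rate r = 10.7%/12 = 0.891667% = 0.00891667.
Recurrence: B ← B·(1+r) − €110.00.
Month 1: interest €25.86; balance after payment €2,815.86.
Month 2: interest €25.11; balance after payment €2,730.97.
Closed form: n = −ln(1 − rB₀/P)/ln(1+r) = −ln(0.76492)/ln(1.00892) ≈ 30.187, so the balance reaches zero during payment 31.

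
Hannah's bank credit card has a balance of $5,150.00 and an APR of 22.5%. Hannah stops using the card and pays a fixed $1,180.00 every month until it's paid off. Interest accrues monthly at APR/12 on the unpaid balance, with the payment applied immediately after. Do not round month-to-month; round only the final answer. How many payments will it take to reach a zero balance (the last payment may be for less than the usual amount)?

Monthly rate r = 22.5%/12 = 1.875% = 0.01875.
Recurrence: B ← B·(1+r) − $1,180.00.
Month 1: interest $96.56; balance after payment $4,066.56.
Month 2: interest $76.25; balance after payment $2,962.81.
Month 3: interest $55.55; balance after payment $1,838.36.
Month 4: interest $34.47; balance after payment $692.83.
Month 5: interest $12.99; balance after payment $0.00.

5 payments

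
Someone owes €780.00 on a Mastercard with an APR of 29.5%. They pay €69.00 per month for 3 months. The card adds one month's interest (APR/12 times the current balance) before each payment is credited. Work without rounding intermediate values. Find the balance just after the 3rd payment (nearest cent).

Monthly rate r = 29.5%/12 = 2.45833% = 0.0245833.
Each month: B ← B·(1+r) − €69.00.
Month 1: interest €19.18; balance after payment €730.17.
Month 2: interest €17.95; balance after payment €679.13.
Month 3: interest €16.70; balance after payment €626.82.

€626.82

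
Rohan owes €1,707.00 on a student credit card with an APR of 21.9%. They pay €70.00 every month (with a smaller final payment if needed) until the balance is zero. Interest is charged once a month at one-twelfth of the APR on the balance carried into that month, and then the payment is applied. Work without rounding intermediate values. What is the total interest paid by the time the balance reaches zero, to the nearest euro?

Monthly rate r = 21.9%/12 = 1.825% = 0.01825.
Payoff takes n = ⌈−ln(1 − rB₀/P)/ln(1+r)⌉ = ⌈32.560⌉ = 33 payments; the last is €39.34.
Total paid = 32·€70.00 + €39.34 = €2,279.34.
Total interest = total paid − principal = €2,279.34 − €1,707.00 = €572.34.

€572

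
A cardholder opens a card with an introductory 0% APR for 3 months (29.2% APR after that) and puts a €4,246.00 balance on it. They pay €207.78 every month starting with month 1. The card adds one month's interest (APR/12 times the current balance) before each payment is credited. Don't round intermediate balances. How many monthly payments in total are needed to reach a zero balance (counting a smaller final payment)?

26 months

Promo months 1–3 at r₀ = 0%/12 = 0; months 4+ at r₁ = 29.2%/12 = 0.0243333.
After month 3 (no interest yet): B = €4,246.00 − 3·€207.78 = €3,622.66.
Then at r₁ with €207.78/mo: n₂ = −ln(1 − r₁·B/P)/ln(1+r₁) ≈ 22.96 → 23 more payments.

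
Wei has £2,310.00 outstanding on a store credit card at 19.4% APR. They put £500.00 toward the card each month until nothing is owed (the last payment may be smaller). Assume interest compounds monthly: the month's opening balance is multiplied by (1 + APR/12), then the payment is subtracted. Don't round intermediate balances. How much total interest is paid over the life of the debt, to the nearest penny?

Monthly rate r = 19.4%/12 = 1.61667% = 0.0161667.
Payoff takes n = ⌈−ln(1 − rB₀/P)/ln(1+r)⌉ = ⌈4.840⌉ = 5 payments; the last is £420.71.
Total paid = 4·£500.00 + £420.71 = £2,420.71.
Total interest = total paid − principal = £2,420.71 − £2,310.00 = £110.71.

£110.71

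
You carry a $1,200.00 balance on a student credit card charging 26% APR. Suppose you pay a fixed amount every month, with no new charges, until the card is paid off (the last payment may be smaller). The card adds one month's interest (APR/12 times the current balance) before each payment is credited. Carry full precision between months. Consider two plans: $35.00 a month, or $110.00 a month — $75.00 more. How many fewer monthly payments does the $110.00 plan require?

Monthly rate r = 26%/12 = 2.16667% = 0.0216667.
At $35.00/mo: n = ⌈−ln(1 − rB₀/P)/ln(1+r)⌉ = 64 payments (last $12.66); total interest = total paid − $1,200.00 = $1,017.66.
At $110.00/mo: 13 payments (last $64.13); total interest $184.13.
Payments saved = 64 − 13 = 51.

51 fewer payments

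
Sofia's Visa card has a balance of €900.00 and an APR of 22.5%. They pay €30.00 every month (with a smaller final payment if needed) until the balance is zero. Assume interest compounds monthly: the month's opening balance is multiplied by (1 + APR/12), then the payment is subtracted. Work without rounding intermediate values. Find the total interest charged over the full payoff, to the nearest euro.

€435

Monthly rate r = 22.5%/12 = 1.875% = 0.01875.
Payoff takes n = ⌈−ln(1 − rB₀/P)/ln(1+r)⌉ = ⌈44.502⌉ = 45 payments; the last is €15.12.
Total paid = 44·€30.00 + €15.12 = €1,335.12.
Total interest = total paid − principal = €1,335.12 − €900.00 = €435.12.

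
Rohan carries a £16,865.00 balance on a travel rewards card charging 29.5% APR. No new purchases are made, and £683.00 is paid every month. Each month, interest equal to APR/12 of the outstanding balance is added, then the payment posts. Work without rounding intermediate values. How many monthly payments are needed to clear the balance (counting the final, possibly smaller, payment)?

39 payments

Monthly rate r = 29.5%/12 = 2.45833% = 0.0245833.
Recurrence: B ← B·(1+r) − £683.00.
Month 1: interest £414.60; balance after payment £16,596.60.
Month 2: interest £408.00; balance after payment £16,321.60.
Closed form: n = −ln(1 − rB₀/P)/ln(1+r) = −ln(0.39298)/ln(1.02458) ≈ 38.459, so the balance reaches zero during payment 39.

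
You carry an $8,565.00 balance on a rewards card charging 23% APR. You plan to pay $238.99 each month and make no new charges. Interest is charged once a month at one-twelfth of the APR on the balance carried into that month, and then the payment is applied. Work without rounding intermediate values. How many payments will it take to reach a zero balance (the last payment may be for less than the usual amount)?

62 payments

Monthly rate r = 23%/12 = 1.91667% = 0.0191667.
Recurrence: B ← B·(1+r) − $238.99.
Month 1: interest $164.16; balance after payment $8,490.17.
Month 2: interest $162.73; balance after payment $8,413.91.
Closed form: n = −ln(1 − rB₀/P)/ln(1+r) = −ln(0.3131)/ln(1.01917) ≈ 61.165, so the balance reaches zero during payment 62.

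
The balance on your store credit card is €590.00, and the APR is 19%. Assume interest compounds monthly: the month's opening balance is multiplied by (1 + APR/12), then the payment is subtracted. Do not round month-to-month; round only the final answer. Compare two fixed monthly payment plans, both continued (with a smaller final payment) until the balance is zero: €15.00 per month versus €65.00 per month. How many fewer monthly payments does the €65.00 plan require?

Monthly rate r = 19%/12 = 1.58333% = 0.0158333.
At €15.00/mo: n = ⌈−ln(1 − rB₀/P)/ln(1+r)⌉ = 63 payments (last €0.91); total interest = total paid − €590.00 = €340.91.
At €65.00/mo: 10 payments (last €57.04); total interest €52.04.
Payments saved = 63 − 10 = 53.

53 fewer payments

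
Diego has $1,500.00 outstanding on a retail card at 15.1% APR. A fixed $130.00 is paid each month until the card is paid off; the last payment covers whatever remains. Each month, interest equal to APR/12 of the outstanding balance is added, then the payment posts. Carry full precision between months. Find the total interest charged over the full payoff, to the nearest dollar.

$131

Monthly rate r = 15.1%/12 = 1.25833% = 0.0125833.
Payoff takes n = ⌈−ln(1 − rB₀/P)/ln(1+r)⌉ = ⌈12.545⌉ = 13 payments; the last is $71.11.
Total paid = 12·$130.00 + $71.11 = $1,631.11.
Total interest = total paid − principal = $1,631.11 − $1,500.00 = $131.11.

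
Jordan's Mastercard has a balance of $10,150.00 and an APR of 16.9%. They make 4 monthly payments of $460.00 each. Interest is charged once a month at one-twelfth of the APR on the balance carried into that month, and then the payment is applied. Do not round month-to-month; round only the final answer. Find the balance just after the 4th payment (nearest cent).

Monthly rate r = 16.9%/12 = 1.40833% = 0.0140833.
Each month: B ← B·(1+r) − $460.00.
Month 1: interest $142.95; balance after payment $9,832.95.
Month 2: interest $138.48; balance after payment $9,511.43.
Month 3: interest $133.95; balance after payment $9,185.38.
Month 4: interest $129.36; balance after payment $8,854.74.

$8,854.74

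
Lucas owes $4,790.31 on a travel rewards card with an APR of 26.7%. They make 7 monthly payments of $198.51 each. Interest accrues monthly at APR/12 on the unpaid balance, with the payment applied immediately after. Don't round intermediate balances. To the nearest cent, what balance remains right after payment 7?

$4,102.25

Monthly rate r = 26.7%/12 = 2.225% = 0.02225.
Each month: B ← B·(1+r) − $198.51.
Month 1: interest $106.58; balance after payment $4,698.38.
Month 2: interest $104.54; balance after payment $4,604.41.
Month 3: interest $102.45; balance after payment $4,508.35.
Month 4: interest $100.31; balance after payment $4,410.15.
Month 5: interest $98.13; balance after payment $4,309.77.
Month 6: interest $95.89; balance after payment $4,207.15.
Month 7: interest $93.61; balance after payment $4,102.25.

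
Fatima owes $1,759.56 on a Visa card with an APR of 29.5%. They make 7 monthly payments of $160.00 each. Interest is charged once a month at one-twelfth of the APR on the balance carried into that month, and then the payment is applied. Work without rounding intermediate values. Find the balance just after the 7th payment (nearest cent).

$879.55

Monthly rate r = 29.5%/12 = 2.45833% = 0.0245833.
Each month: B ← B·(1+r) − $160.00.
Month 1: interest $43.26; balance after payment $1,642.82.
Month 2: interest $40.39; balance after payment $1,523.20.
Month 3: interest $37.45; balance after payment $1,400.65.
Month 4: interest $34.43; balance after payment $1,275.08.
Month 5: interest $31.35; balance after payment $1,146.43.
Month 6: interest $28.18; balance after payment $1,014.61.
Month 7: interest $24.94; balance after payment $879.55.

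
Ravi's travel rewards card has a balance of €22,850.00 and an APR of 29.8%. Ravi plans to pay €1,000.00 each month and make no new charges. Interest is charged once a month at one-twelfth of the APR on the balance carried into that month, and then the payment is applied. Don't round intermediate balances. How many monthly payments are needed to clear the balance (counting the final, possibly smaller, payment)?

35 months

Monthly rate r = 29.8%/12 = 2.48333% = 0.0248333.
Recurrence: B ← B·(1+r) − €1,000.00.
Month 1: interest €567.44; balance after payment €22,417.44.
Month 2: interest €556.70; balance after payment €21,974.14.
Closed form: n = −ln(1 − rB₀/P)/ln(1+r) = −ln(0.43256)/ln(1.02483) ≈ 34.164, so the balance reaches zero during payment 35.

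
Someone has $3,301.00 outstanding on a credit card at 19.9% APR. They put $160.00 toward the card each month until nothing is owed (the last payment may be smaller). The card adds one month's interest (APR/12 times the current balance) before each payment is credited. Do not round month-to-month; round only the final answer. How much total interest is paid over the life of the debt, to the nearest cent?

Monthly rate r = 19.9%/12 = 1.65833% = 0.0165833.
Payoff takes n = ⌈−ln(1 − rB₀/P)/ln(1+r)⌉ = ⌈25.460⌉ = 26 payments; the last is $73.99.
Total paid = 25·$160.00 + $73.99 = $4,073.99.
Total interest = total paid − principal = $4,073.99 − $3,301.00 = $772.99.

$772.99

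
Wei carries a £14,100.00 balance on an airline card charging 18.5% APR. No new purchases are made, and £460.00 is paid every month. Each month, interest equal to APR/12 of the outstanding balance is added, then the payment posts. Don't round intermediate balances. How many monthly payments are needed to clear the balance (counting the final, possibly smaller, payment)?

Monthly rate r = 18.5%/12 = 1.54167% = 0.0154167.
Recurrence: B ← B·(1+r) − £460.00.
Month 1: interest £217.38; balance after payment £13,857.38.
Month 2: interest £213.63; balance after payment £13,611.01.
Closed form: n = −ln(1 − rB₀/P)/ln(1+r) = −ln(0.52745)/ln(1.01542) ≈ 41.814, so the balance reaches zero during payment 42.

42 months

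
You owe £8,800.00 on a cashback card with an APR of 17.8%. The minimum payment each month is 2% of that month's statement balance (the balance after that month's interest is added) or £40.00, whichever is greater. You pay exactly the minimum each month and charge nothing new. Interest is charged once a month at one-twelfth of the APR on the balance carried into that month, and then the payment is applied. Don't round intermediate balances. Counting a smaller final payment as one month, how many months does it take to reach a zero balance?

363 months

Monthly rate r = 17.8%/12 = 1.48333% = 0.0148333.
While 2% of the post-interest balance exceeds £40.00, each month B ← (B·(1+r))·(1 − 0.02), i.e. B shrinks by the factor (1+r)·0.98 = 0.99454.
This holds for months 1–274. Entering month 275 the balance is £1,961.47; 2% of the post-interest balance is now below £40.00, so the flat £40.00 minimum applies from here.
From month 275 a fixed £40.00 at rate r clears £1,961.47 in 89 more payments. Total: 274 + 89 = 363 months.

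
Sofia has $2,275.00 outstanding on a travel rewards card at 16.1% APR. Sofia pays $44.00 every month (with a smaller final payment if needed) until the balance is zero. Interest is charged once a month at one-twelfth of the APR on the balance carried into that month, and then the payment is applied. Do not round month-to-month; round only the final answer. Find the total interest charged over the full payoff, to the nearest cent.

$1,631.33

Monthly rate r = 16.1%/12 = 1.34167% = 0.0134167.
Payoff takes n = ⌈−ln(1 − rB₀/P)/ln(1+r)⌉ = ⌈88.779⌉ = 89 payments; the last is $34.33.
Total paid = 88·$44.00 + $34.33 = $3,906.33.
Total interest = total paid − principal = $3,906.33 − $2,275.00 = $1,631.33.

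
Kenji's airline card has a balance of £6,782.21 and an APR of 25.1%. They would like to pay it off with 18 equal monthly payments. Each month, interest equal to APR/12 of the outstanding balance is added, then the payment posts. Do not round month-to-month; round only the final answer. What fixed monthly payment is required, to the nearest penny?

Monthly rate r = 25.1%/12 = 2.09167% = 0.0209167.
Level-payment amortization: P = B₀·r / (1 − (1+r)^(−n)) = 6782.21·0.0209167 / (1 − 1.02092^(−18)).
Denominator 1 − (1+r)^(−18) = 0.311070612.
P = 141.861 / 0.311070612 ≈ 456.04.

£456.04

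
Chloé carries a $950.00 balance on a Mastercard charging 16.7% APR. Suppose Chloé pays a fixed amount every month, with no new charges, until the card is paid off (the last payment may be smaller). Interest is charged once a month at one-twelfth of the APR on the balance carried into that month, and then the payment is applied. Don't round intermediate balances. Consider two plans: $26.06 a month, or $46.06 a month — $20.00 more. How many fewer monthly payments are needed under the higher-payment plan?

27 fewer payments

Monthly rate r = 16.7%/12 = 1.39167% = 0.0139167.
At $26.06/mo: n = ⌈−ln(1 − rB₀/P)/ln(1+r)⌉ = 52 payments (last $5.77); total interest = total paid − $950.00 = $384.83.
At $46.06/mo: 25 payments (last $22.16); total interest $177.60.
Payments saved = 52 − 25 = 27.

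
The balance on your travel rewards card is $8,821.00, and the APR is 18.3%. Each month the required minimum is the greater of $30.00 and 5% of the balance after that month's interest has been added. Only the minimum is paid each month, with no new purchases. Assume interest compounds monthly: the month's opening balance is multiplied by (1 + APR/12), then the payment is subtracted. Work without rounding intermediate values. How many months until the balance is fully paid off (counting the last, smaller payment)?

99 months

Monthly rate r = 18.3%/12 = 1.525% = 0.01525.
While 5% of the post-interest balance exceeds $30.00, each month B ← (B·(1+r))·(1 − 0.05), i.e. B shrinks by the factor (1+r)·0.95 = 0.96449.
This holds for months 1–75. Entering month 76 the balance is $585.82; 5% of the post-interest balance is now below $30.00, so the flat $30.00 minimum applies from here.
From month 76 a fixed $30.00 at rate r clears $585.82 in 24 more payments. Total: 75 + 24 = 99 months.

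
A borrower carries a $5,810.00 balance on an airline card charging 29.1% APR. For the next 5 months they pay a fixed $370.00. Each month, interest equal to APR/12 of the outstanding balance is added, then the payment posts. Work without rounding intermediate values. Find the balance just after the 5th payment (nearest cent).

$4,607.54

Monthly rate r = 29.1%/12 = 2.425% = 0.02425.
Each month: B ← B·(1+r) − $370.00.
Month 1: interest $140.89; balance after payment $5,580.89.
Month 2: interest $135.34; balance after payment $5,346.23.
Month 3: interest $129.65; balance after payment $5,105.88.
Month 4: interest $123.82; balance after payment $4,859.69.
Month 5: interest $117.85; balance after payment $4,607.54.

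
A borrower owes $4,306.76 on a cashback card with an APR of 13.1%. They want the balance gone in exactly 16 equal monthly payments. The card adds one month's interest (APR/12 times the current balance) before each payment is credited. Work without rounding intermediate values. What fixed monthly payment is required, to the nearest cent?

$294.83

Monthly rate r = 13.1%/12 = 1.09167% = 0.0109167.
Level-payment amortization: P = B₀·r / (1 − (1+r)^(−n)) = 4306.76·0.0109167 / (1 − 1.01092^(−16)).
Denominator 1 − (1+r)^(−16) = 0.159467921.
P = 47.0155 / 0.159467921 ≈ 294.83.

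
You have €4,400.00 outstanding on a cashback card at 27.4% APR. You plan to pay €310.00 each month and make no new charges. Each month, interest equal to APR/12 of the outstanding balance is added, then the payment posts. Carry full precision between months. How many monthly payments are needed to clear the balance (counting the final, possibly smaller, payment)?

18 months

Monthly rate r = 27.4%/12 = 2.28333% = 0.0228333.
Recurrence: B ← B·(1+r) − €310.00.
Month 1: interest €100.47; balance after payment €4,190.47.
Month 2: interest €95.68; balance after payment €3,976.15.
Closed form: n = −ln(1 − rB₀/P)/ln(1+r) = −ln(0.67591)/ln(1.02283) ≈ 17.349, so the balance reaches zero during payment 18.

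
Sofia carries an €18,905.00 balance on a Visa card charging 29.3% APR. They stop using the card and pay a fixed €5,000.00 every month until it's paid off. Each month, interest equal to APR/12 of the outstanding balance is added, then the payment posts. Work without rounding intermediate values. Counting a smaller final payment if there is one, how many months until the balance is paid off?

5 months

Monthly rate r = 29.3%/12 = 2.44167% = 0.0244167.
Recurrence: B ← B·(1+r) − €5,000.00.
Month 1: interest €461.60; balance after payment €14,366.60.
Month 2: interest €350.78; balance after payment €9,717.38.
Month 3: interest €237.27; balance after payment €4,954.65.
Month 4: interest €120.98; balance after payment €75.62.
Month 5: interest €1.85; balance after payment €0.00.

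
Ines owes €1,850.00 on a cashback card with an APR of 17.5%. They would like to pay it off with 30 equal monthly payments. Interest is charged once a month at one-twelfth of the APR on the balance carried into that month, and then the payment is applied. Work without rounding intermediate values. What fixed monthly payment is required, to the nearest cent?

€76.58

Monthly rate r = 17.5%/12 = 1.45833% = 0.0145833.
Level-payment amortization: P = B₀·r / (1 − (1+r)^(−n)) = 1850.00·0.0145833 / (1 − 1.01458^(−30)).
Denominator 1 − (1+r)^(−30) = 0.35230837.
P = 26.9792 / 0.35230837 ≈ 76.58.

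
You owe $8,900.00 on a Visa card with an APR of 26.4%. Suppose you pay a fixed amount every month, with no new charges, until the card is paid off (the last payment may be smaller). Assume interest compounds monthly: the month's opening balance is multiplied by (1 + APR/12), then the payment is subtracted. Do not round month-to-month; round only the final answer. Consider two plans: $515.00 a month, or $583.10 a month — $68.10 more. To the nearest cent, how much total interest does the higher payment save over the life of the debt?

Monthly rate r = 26.4%/12 = 2.2% = 0.022.
At $515.00/mo: n = ⌈−ln(1 − rB₀/P)/ln(1+r)⌉ = 22 payments (last $505.55); total interest = total paid − $8,900.00 = $2,420.55.
At $583.10/mo: 19 payments (last $468.64); total interest $2,064.44.
Interest saved = $2,420.55 − $2,064.44 = $356.11.

$356.11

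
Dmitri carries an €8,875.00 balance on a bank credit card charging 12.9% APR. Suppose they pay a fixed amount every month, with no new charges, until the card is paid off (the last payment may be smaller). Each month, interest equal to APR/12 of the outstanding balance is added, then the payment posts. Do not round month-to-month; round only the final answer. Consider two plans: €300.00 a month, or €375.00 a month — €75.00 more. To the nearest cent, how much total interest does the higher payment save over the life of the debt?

€442.24

Monthly rate r = 12.9%/12 = 1.075% = 0.01075.
At €300.00/mo: n = ⌈−ln(1 − rB₀/P)/ln(1+r)⌉ = 36 payments (last €239.14); total interest = total paid − €8,875.00 = €1,864.14.
At €375.00/mo: 28 payments (last €171.90); total interest €1,421.90.
Interest saved = €1,864.14 − €1,421.90 = €442.24.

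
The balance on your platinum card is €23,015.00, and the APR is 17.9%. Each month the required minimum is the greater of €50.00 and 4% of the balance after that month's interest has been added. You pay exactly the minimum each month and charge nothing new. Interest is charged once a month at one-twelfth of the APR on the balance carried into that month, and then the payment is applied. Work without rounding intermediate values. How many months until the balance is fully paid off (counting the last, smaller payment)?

Monthly rate r = 17.9%/12 = 1.49167% = 0.0149167.
While 4% of the post-interest balance exceeds €50.00, each month B ← (B·(1+r))·(1 − 0.04), i.e. B shrinks by the factor (1+r)·0.96 = 0.97432.
This holds for months 1–113. Entering month 114 the balance is €1,217.01; 4% of the post-interest balance is now below €50.00, so the flat €50.00 minimum applies from here.
From month 114 a fixed €50.00 at rate r clears €1,217.01 in 31 more payments. Total: 113 + 31 = 144 months.

144 months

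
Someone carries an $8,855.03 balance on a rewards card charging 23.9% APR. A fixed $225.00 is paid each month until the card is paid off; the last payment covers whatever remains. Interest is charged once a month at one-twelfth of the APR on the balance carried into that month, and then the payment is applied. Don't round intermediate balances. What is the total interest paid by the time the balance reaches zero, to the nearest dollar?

$8,621

Monthly rate r = 23.9%/12 = 1.99167% = 0.0199167.
Payoff takes n = ⌈−ln(1 − rB₀/P)/ln(1+r)⌉ = ⌈77.669⌉ = 78 payments; the last is $151.07.
Total paid = 77·$225.00 + $151.07 = $17,476.07.
Total interest = total paid − principal = $17,476.07 − $8,855.03 = $8,621.04.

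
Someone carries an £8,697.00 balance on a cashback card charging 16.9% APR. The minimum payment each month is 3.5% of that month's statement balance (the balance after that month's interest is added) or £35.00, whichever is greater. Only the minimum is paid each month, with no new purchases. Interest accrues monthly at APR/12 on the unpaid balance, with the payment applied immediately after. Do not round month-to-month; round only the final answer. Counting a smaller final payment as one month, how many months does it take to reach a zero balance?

137 months

Monthly rate r = 16.9%/12 = 1.40833% = 0.0140833.
While 3.5% of the post-interest balance exceeds £35.00, each month B ← (B·(1+r))·(1 − 0.035), i.e. B shrinks by the factor (1+r)·0.965 = 0.97859.
This holds for months 1–101. Entering month 102 the balance is £977.39; 3.5% of the post-interest balance is now below £35.00, so the flat £35.00 minimum applies from here.
From month 102 a fixed £35.00 at rate r clears £977.39 in 36 more payments. Total: 101 + 36 = 137 months.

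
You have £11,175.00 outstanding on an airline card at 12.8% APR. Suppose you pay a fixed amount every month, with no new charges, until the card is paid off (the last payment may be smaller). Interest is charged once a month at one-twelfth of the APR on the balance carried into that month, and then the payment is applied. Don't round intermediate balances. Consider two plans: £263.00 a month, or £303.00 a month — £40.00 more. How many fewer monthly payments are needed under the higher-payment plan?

Monthly rate r = 12.8%/12 = 1.06667% = 0.0106667.
At £263.00/mo: n = ⌈−ln(1 − rB₀/P)/ln(1+r)⌉ = 57 payments (last £237.11); total interest = total paid − £11,175.00 = £3,790.11.
At £303.00/mo: 48 payments (last £34.61); total interest £3,100.61.
Payments saved = 57 − 48 = 9.

9 fewer payments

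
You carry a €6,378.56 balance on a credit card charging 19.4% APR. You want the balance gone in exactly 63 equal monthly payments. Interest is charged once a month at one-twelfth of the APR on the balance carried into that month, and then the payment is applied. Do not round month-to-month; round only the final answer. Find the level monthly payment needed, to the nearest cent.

€162.16

Monthly rate r = 19.4%/12 = 1.61667% = 0.0161667.
Level-payment amortization: P = B₀·r / (1 − (1+r)^(−n)) = 6378.56·0.0161667 / (1 − 1.01617^(−63)).
Denominator 1 − (1+r)^(−63) = 0.635910221.
P = 103.12 / 0.635910221 ≈ 162.16.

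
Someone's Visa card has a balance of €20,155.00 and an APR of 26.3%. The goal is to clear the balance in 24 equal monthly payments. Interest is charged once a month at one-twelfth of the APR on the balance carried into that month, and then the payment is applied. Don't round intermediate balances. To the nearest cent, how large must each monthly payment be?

Monthly rate r = 26.3%/12 = 2.19167% = 0.0219167.
Level-payment amortization: P = B₀·r / (1 − (1+r)^(−n)) = 20155.00·0.0219167 / (1 − 1.02192^(−24)).
Denominator 1 − (1+r)^(−24) = 0.405668941.
P = 441.73 / 0.405668941 ≈ 1088.89.

€1,088.89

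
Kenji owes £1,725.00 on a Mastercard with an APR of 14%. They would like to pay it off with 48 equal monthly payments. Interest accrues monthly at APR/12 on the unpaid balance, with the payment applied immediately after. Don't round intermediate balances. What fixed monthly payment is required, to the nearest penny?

£47.14

Monthly rate r = 14%/12 = 1.16667% = 0.0116667.
Level-payment amortization: P = B₀·r / (1 − (1+r)^(−n)) = 1725.00·0.0116667 / (1 − 1.01167^(−48)).
Denominator 1 − (1+r)^(−48) = 0.42693637.
P = 20.125 / 0.42693637 ≈ 47.14.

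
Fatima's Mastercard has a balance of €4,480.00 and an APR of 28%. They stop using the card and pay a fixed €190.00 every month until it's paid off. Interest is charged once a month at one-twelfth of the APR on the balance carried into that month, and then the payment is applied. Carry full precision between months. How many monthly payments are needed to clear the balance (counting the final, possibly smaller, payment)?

Monthly rate r = 28%/12 = 2.33333% = 0.0233333.
Recurrence: B ← B·(1+r) − €190.00.
Month 1: interest €104.53; balance after payment €4,394.53.
Month 2: interest €102.54; balance after payment €4,307.07.
Closed form: n = −ln(1 − rB₀/P)/ln(1+r) = −ln(0.44982)/ln(1.02333) ≈ 34.636, so the balance reaches zero during payment 35.

35 payments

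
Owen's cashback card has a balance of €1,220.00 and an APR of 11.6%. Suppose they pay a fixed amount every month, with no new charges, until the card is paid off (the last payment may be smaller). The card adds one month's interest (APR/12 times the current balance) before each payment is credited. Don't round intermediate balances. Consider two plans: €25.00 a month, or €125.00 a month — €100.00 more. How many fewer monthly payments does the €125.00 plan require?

56 fewer payments

Monthly rate r = 11.6%/12 = 0.966667% = 0.00966667.
At €25.00/mo: n = ⌈−ln(1 − rB₀/P)/ln(1+r)⌉ = 67 payments (last €8.39); total interest = total paid − €1,220.00 = €438.39.
At €125.00/mo: 11 payments (last €37.76); total interest €67.76.
Payments saved = 67 − 11 = 56.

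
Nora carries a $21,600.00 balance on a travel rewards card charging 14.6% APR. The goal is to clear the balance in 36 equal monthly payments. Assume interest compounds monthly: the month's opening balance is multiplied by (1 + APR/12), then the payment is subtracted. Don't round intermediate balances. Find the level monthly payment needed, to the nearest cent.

Monthly rate r = 14.6%/12 = 1.21667% = 0.0121667.
Level-payment amortization: P = B₀·r / (1 − (1+r)^(−n)) = 21600.00·0.0121667 / (1 − 1.01217^(−36)).
Denominator 1 − (1+r)^(−36) = 0.352966311.
P = 262.8 / 0.352966311 ≈ 744.55.

$744.55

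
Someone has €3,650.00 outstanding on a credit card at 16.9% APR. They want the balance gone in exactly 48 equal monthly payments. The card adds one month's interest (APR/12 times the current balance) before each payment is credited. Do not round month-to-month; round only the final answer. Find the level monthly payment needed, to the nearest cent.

€105.13

Monthly rate r = 16.9%/12 = 1.40833% = 0.0140833.
Level-payment amortization: P = B₀·r / (1 − (1+r)^(−n)) = 3650.00·0.0140833 / (1 − 1.01408^(−48)).
Denominator 1 − (1+r)^(−48) = 0.488948065.
P = 51.4042 / 0.488948065 ≈ 105.13.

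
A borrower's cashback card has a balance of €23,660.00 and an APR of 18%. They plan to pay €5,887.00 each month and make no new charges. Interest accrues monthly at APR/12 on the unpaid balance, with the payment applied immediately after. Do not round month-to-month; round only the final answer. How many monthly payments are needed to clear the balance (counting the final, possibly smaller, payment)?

5 payments

Monthly rate r = 18%/12 = 1.5% = 0.015.
Recurrence: B ← B·(1+r) − €5,887.00.
Month 1: interest €354.90; balance after payment €18,127.90.
Month 2: interest €271.92; balance after payment €12,512.82.
Month 3: interest €187.69; balance after payment €6,813.51.
Month 4: interest €102.20; balance after payment €1,028.71.
Month 5: interest €15.43; balance after payment €0.00.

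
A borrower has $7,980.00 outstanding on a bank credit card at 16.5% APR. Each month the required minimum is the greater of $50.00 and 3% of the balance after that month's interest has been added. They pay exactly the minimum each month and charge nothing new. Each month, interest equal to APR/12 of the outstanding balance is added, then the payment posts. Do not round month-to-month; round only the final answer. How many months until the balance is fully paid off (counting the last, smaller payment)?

Monthly rate r = 16.5%/12 = 1.375% = 0.01375.
While 3% of the post-interest balance exceeds $50.00, each month B ← (B·(1+r))·(1 − 0.03), i.e. B shrinks by the factor (1+r)·0.97 = 0.98334.
This holds for months 1–95. Entering month 96 the balance is $1,617.15; 3% of the post-interest balance is now below $50.00, so the flat $50.00 minimum applies from here.
From month 96 a fixed $50.00 at rate r clears $1,617.15 in 44 more payments. Total: 95 + 44 = 139 months.

139 months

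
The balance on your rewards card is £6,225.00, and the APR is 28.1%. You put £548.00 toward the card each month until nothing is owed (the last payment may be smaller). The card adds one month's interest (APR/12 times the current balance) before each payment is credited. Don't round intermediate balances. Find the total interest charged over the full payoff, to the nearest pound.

Monthly rate r = 28.1%/12 = 2.34167% = 0.0234167.
Payoff takes n = ⌈−ln(1 − rB₀/P)/ln(1+r)⌉ = ⌈13.360⌉ = 14 payments; the last is £198.94.
Total paid = 13·£548.00 + £198.94 = £7,322.94.
Total interest = total paid − principal = £7,322.94 − £6,225.00 = £1,097.94.

£1,098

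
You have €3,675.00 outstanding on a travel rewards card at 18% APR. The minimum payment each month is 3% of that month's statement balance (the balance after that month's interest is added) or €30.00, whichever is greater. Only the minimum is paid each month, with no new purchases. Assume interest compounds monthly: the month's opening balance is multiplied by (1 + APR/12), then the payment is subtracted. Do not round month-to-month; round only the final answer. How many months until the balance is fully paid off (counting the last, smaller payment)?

131 months

Monthly rate r = 18%/12 = 1.5% = 0.015.
While 3% of the post-interest balance exceeds €30.00, each month B ← (B·(1+r))·(1 − 0.03), i.e. B shrinks by the factor (1+r)·0.97 = 0.98455.
This holds for months 1–85. Entering month 86 the balance is €978.29; 3% of the post-interest balance is now below €30.00, so the flat €30.00 minimum applies from here.
From month 86 a fixed €30.00 at rate r clears €978.29 in 46 more payments. Total: 85 + 46 = 131 months.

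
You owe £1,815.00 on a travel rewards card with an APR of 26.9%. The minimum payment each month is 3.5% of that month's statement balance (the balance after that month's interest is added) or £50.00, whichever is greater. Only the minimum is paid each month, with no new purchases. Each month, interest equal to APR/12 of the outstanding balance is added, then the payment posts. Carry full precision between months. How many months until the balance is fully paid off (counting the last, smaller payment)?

Monthly rate r = 26.9%/12 = 2.24167% = 0.0224167.
While 3.5% of the post-interest balance exceeds £50.00, each month B ← (B·(1+r))·(1 − 0.035), i.e. B shrinks by the factor (1+r)·0.965 = 0.98663.
This holds for months 1–20. Entering month 21 the balance is £1,386.70; 3.5% of the post-interest balance is now below £50.00, so the flat £50.00 minimum applies from here.
From month 21 a fixed £50.00 at rate r clears £1,386.70 in 44 more payments. Total: 20 + 44 = 64 months.

64 months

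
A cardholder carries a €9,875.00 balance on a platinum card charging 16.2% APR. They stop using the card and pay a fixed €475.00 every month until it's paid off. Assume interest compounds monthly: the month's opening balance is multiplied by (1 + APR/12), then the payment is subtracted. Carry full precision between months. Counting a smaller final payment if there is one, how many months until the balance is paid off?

25 months

Monthly rate r = 16.2%/12 = 1.35% = 0.0135.
Recurrence: B ← B·(1+r) − €475.00.
Month 1: interest €133.31; balance after payment €9,533.31.
Month 2: interest €128.70; balance after payment €9,187.01.
Closed form: n = −ln(1 − rB₀/P)/ln(1+r) = −ln(0.71934)/ln(1.0135) ≈ 24.566, so the balance reaches zero during payment 25.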